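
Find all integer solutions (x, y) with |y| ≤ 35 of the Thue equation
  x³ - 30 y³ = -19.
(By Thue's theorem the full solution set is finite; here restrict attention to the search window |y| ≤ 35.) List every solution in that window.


The equation is x³ - 30y³ = -19. For fixed y, x³ = 30·y³ − 19, so a solution requires the RHS to be a perfect cube.
Strategy: iterate y from -35 to 35, compute RHS = 30·y³ − 19, and check whether it is a (positive or negative) perfect cube.
Check small values of y:
  y = 0: RHS = -19 is not a perfect cube.
  y = 1: RHS = 11 is not a perfect cube.
  y = -1: RHS = -49 is not a perfect cube.
  y = 2: RHS = 221 is not a perfect cube.
  y = -2: RHS = -259 is not a perfect cube.
  y = 3: RHS = 791 is not a perfect cube.
  y = -3: RHS = -829 is not a perfect cube.
Continuing the search up to |y| = 35 finds no solutions either.
No (x, y) in the scanned range satisfies the equation.

No integer solutions with |y| ≤ 35.


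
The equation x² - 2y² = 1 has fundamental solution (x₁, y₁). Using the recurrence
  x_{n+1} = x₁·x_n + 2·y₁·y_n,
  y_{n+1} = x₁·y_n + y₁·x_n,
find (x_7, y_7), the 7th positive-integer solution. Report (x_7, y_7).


Step 1: Find the fundamental solution (x₁, y₁) of x² - 2y² = 1.
  Expand √2 as a continued fraction. a₀ = ⌊√2⌋ = 1; iterate m_{k+1} = d_k·a_k − m_k, d_{k+1} = (2 − m_{k+1}²)/d_k, a_{k+1} = ⌊(a₀ + m_{k+1})/d_{k+1}⌋ (starting m₀ = 0, d₀ = 1), with convergents p_k = a_k·p_{k-1} + p_{k-2}, q_k = a_k·q_{k-1} + q_{k-2} (p₋₁ = 1, q₋₁ = 0):
  k = 0: a₀ = 1; p₀/q₀ = 1/1; p₀² − 2·q₀² = 1 − 2 = -1.
  k = 1: m = 1, d = 1, a = ⌊(1 + 1)/1⌋ = 2; p/q = (2·1 + 1)/(2·1 + 0) = 3/2; p² − 2·q² = 9 − 8 = 1.
  The first convergent with p² − 2·q² = 1 gives the fundamental solution (x₁, y₁) = (3, 2).
Step 2: Apply the recurrence (x_{n+1}, y_{n+1}) = (x₁x_n + 2y₁y_n, x₁y_n + y₁x_n) repeatedly.
  From (x_1, y_1) = (3, 2): x_2 = 3·3 + 2·2·2 = 17; y_2 = 3·2 + 2·3 = 12.
  From (x_2, y_2) = (17, 12): x_3 = 3·17 + 2·2·12 = 99; y_3 = 3·12 + 2·17 = 70.
  From (x_3, y_3) = (99, 70): x_4 = 3·99 + 2·2·70 = 577; y_4 = 3·70 + 2·99 = 408.
  From (x_4, y_4) = (577, 408): x_5 = 3·577 + 2·2·408 = 3363; y_5 = 3·408 + 2·577 = 2378.
  From (x_5, y_5) = (3363, 2378): x_6 = 3·3363 + 2·2·2378 = 19601; y_6 = 3·2378 + 2·3363 = 13860.
  From (x_6, y_6) = (19601, 13860): x_7 = 3·19601 + 2·2·13860 = 114243; y_7 = 3·13860 + 2·19601 = 80782.
Step 3: Verify x_7² - 2·y_7² = 13051463049 - 13051463048 = 1 (should be 1). ✓

(x_1, y_1) = (3, 2); (x_7, y_7) = (114243, 80782).


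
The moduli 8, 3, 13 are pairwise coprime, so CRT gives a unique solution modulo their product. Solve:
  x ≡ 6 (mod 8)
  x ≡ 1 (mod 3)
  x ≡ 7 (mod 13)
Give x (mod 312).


Moduli 8, 3, 13 are pairwise coprime; by CRT there is a unique solution modulo M = 8 · 3 · 13 = 312.
Solve pairwise, accumulating the modulus:
  Start with x ≡ 6 (mod 8).
  Combine with x ≡ 1 (mod 3): since gcd(8, 3) = 1, we get a unique residue mod 24.
    Write x = 6 + 8·t and substitute into x ≡ 1 (mod 3): 8·t ≡ 1 − 6 = -5 (mod 3).
    Reduce coefficients mod 3: 2·t ≡ 1 (mod 3).
    The inverse of 2 mod 3 is 2 (since 2·2 = 4 = 1·3 + 1), so t ≡ 2·1 = 2 ≡ 2 (mod 3).
    Then x = 6 + 8·2 = 22, valid modulo lcm(8, 3) = 24: x ≡ 22 (mod 24).
  Combine with x ≡ 7 (mod 13): since gcd(24, 13) = 1, we get a unique residue mod 312.
    Write x = 22 + 24·t and substitute into x ≡ 7 (mod 13): 24·t ≡ 7 − 22 = -15 (mod 13).
    Reduce coefficients mod 13: 11·t ≡ 11 (mod 13).
    The inverse of 11 mod 13 is 6 (since 11·6 = 66 = 5·13 + 1), so t ≡ 6·11 = 66 ≡ 1 (mod 13).
    Then x = 22 + 24·1 = 46, valid modulo lcm(24, 13) = 312: x ≡ 46 (mod 312).
Verify: 46 mod 8 = 6 ✓, 46 mod 3 = 1 ✓, 46 mod 13 = 7 ✓.

x ≡ 46 (mod 312).


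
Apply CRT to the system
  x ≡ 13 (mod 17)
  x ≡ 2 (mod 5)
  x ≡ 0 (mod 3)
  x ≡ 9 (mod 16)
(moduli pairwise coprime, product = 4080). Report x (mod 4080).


Product of moduli M = 17 · 5 · 3 · 16 = 4080.
Merge one congruence at a time:
  Start: x ≡ 13 (mod 17).
  Combine with x ≡ 2 (mod 5); new modulus lcm = 85.
    Write x = 13 + 17·t and substitute into x ≡ 2 (mod 5): 17·t ≡ 2 − 13 = -11 (mod 5).
    Reduce coefficients mod 5: 2·t ≡ 4 (mod 5).
    The inverse of 2 mod 5 is 3 (since 2·3 = 6 = 1·5 + 1), so t ≡ 3·4 = 12 ≡ 2 (mod 5).
    Then x = 13 + 17·2 = 47, valid modulo lcm(17, 5) = 85: x ≡ 47 (mod 85).
  Combine with x ≡ 0 (mod 3); new modulus lcm = 255.
    Write x = 47 + 85·t and substitute into x ≡ 0 (mod 3): 85·t ≡ 0 − 47 = -47 (mod 3).
    Reduce coefficients mod 3: 1·t ≡ 1 (mod 3).
    So t ≡ 1 (mod 3).
    Then x = 47 + 85·1 = 132, valid modulo lcm(85, 3) = 255: x ≡ 132 (mod 255).
  Combine with x ≡ 9 (mod 16); new modulus lcm = 4080.
    Write x = 132 + 255·t and substitute into x ≡ 9 (mod 16): 255·t ≡ 9 − 132 = -123 (mod 16).
    Reduce coefficients mod 16: 15·t ≡ 5 (mod 16).
    The inverse of 15 mod 16 is 15 (since 15·15 = 225 = 14·16 + 1), so t ≡ 15·5 = 75 ≡ 11 (mod 16).
    Then x = 132 + 255·11 = 2937, valid modulo lcm(255, 16) = 4080: x ≡ 2937 (mod 4080).
Verify against each original: 2937 mod 17 = 13, 2937 mod 5 = 2, 2937 mod 3 = 0, 2937 mod 16 = 9.

x ≡ 2937 (mod 4080).


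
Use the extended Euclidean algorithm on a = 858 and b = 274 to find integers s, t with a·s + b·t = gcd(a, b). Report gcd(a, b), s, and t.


Euclidean algorithm on (858, 274) — divide until remainder is 0:
  858 = 3 · 274 + 36
  274 = 7 · 36 + 22
  36 = 1 · 22 + 14
  22 = 1 · 14 + 8
  14 = 1 · 8 + 6
  8 = 1 · 6 + 2
  6 = 3 · 2 + 0
gcd(858, 274) = 2.
Track Bezout coefficients alongside the remainders: start with r₀ = 858 = a·1 + b·0 (s = 1, t = 0) and r₁ = 274 = a·0 + b·1 (s = 0, t = 1); each new remainder r_{k+1} = r_{k-1} − q_k·r_k inherits s_{k+1} = s_{k-1} − q_k·s_k, t_{k+1} = t_{k-1} − q_k·t_k, so r_k = a·s_k + b·t_k at every step:
  q = 3: r = 36, s = 1 − 3·0 = 1, t = 0 − 3·1 = -3  (check: 858·1 + 274·(-3) = 36)
  q = 7: r = 22, s = 0 − 7·1 = -7, t = 1 − 7·(-3) = 22  (check: 858·(-7) + 274·22 = 22)
  q = 1: r = 14, s = 1 − 1·(-7) = 8, t = -3 − 1·22 = -25  (check: 858·8 + 274·(-25) = 14)
  q = 1: r = 8, s = -7 − 1·8 = -15, t = 22 − 1·(-25) = 47  (check: 858·(-15) + 274·47 = 8)
  q = 1: r = 6, s = 8 − 1·(-15) = 23, t = -25 − 1·47 = -72  (check: 858·23 + 274·(-72) = 6)
  q = 1: r = 2, s = -15 − 1·23 = -38, t = 47 − 1·(-72) = 119  (check: 858·(-38) + 274·119 = 2)
The row with r = 2 (the gcd) gives the Bezout coefficients s = -38, t = 119.
Result: 858 · (-38) + 274 · (119) = 2.

gcd(858, 274) = 2; s = -38, t = 119 (check: 858·(-38) + 274·119 = 2).


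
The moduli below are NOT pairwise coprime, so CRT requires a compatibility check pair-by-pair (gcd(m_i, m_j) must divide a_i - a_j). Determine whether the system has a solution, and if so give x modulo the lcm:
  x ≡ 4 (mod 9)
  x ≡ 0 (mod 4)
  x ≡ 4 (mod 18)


Moduli 9, 4, 18 are not pairwise coprime, so CRT works modulo lcm(m_i) when all pairwise compatibility conditions hold.
Pairwise compatibility: gcd(m_i, m_j) must divide a_i - a_j for every pair.
Merge one congruence at a time:
  Start: x ≡ 4 (mod 9).
  Combine with x ≡ 0 (mod 4): gcd(9, 4) = 1; 0 - 4 = -4, which IS divisible by 1, so compatible.
    Write x = 4 + 9·t and substitute into x ≡ 0 (mod 4): 9·t ≡ 0 − 4 = -4 (mod 4).
    Reduce coefficients mod 4: 1·t ≡ 0 (mod 4).
    So t ≡ 0 (mod 4).
    Then x = 4 + 9·0 = 4, valid modulo lcm(9, 4) = 36: x ≡ 4 (mod 36).
  Combine with x ≡ 4 (mod 18): gcd(36, 18) = 18; 4 - 4 = 0, which IS divisible by 18, so compatible.
    Write x = 4 + 36·t and substitute into x ≡ 4 (mod 18): 36·t ≡ 4 − 4 = 0 (mod 18).
    Divide the congruence (and modulus) by g = 18: 2·t ≡ 0 (mod 1).
    Modulo 1 every t works; take t = 0.
    Then x = 4 + 36·0 = 4, valid modulo lcm(36, 18) = 36: x ≡ 4 (mod 36).
Verify: 4 mod 9 = 4, 4 mod 4 = 0, 4 mod 18 = 4.

x ≡ 4 (mod 36).


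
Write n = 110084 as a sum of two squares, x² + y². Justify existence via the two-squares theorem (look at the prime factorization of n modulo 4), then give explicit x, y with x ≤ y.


Step 1: Factor n = 110084 = 2^2 · 13 · 29 · 73.
Step 2: Check the mod-4 condition on each prime factor: 2 = 2 (special); 13 ≡ 1 (mod 4), exponent 1; 29 ≡ 1 (mod 4), exponent 1; 73 ≡ 1 (mod 4), exponent 1.
All primes ≡ 3 (mod 4) appear to even exponent (or don't appear), so by the two-squares theorem n IS expressible as a sum of two squares.
Step 3: Build a representation. Group n = k² · m with k = 2 and m = 13 · 29 · 73 = 27521 (a product of primes ≡ 1 (mod 4)); a representation of m scales to one of n via (k·x)² + (k·y)² = k²(x² + y²). Each prime p ≡ 1 (mod 4) is itself a sum of two squares; find a² by testing p − a² for a perfect square:
  13: 13 − 1² = 12, 13 − 2² = 9 = 3² ⇒ 13 = 2² + 3².
  29: 29 − 1² = 28, 29 − 2² = 25 = 5² ⇒ 29 = 2² + 5².
  73: 73 − 1² = 72, 73 − 2² = 69, 73 − 3² = 64 = 8² ⇒ 73 = 3² + 8².
  Combine using the Brahmagupta–Fibonacci identity (a² + b²)(c² + d²) = (ac − bd)² + (ad + bc)² = (ac + bd)² + (ad − bc)²:
  13 · 29 = 377: from (2² + 3²)(2² + 5²), take (2·2 − 3·5, 2·5 + 3·2) = (4 − 15, 10 + 6) = (-11, 16); dropping signs (only squares matter) gives (11, 16); check 11² + 16² = 121 + 256 = 377 ✓.
  377 · 73 = 27521: from (11² + 16²)(3² + 8²), take (11·3 − 16·8, 11·8 + 16·3) = (33 − 128, 88 + 48) = (-95, 136); dropping signs (only squares matter) gives (95, 136); check 95² + 136² = 9025 + 18496 = 27521 ✓.
  Scale by k = 2: (2·95, 2·136) = (190, 272).
Step 4: Order so x ≤ y and verify: 190² + 272² = 36100 + 73984 = 110084 = n. ✓

n = 110084 = 190² + 272² (one valid representation with x ≤ y).


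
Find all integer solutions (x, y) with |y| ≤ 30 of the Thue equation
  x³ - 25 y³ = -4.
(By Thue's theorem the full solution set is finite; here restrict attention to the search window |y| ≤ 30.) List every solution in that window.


The equation is x³ - 25y³ = -4. For fixed y, x³ = 25·y³ − 4, so a solution requires the RHS to be a perfect cube.
Strategy: iterate y from -30 to 30, compute RHS = 25·y³ − 4, and check whether it is a (positive or negative) perfect cube.
Check small values of y:
  y = 0: RHS = -4 is not a perfect cube.
  y = 1: RHS = 21 is not a perfect cube.
  y = -1: RHS = -29 is not a perfect cube.
  y = 2: RHS = 196 is not a perfect cube.
  y = -2: RHS = -204 is not a perfect cube.
  y = 3: RHS = 671 is not a perfect cube.
  y = -3: RHS = -679 is not a perfect cube.
Continuing the search up to |y| = 30 finds no solutions either.
No (x, y) in the scanned range satisfies the equation.

No integer solutions with |y| ≤ 30.


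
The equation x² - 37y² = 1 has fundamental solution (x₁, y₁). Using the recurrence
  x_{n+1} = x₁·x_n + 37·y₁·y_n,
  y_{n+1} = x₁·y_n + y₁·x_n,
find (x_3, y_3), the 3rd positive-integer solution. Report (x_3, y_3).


Step 1: Find the fundamental solution (x₁, y₁) of x² - 37y² = 1.
  Expand √37 as a continued fraction. a₀ = ⌊√37⌋ = 6; iterate m_{k+1} = d_k·a_k − m_k, d_{k+1} = (37 − m_{k+1}²)/d_k, a_{k+1} = ⌊(a₀ + m_{k+1})/d_{k+1}⌋ (starting m₀ = 0, d₀ = 1), with convergents p_k = a_k·p_{k-1} + p_{k-2}, q_k = a_k·q_{k-1} + q_{k-2} (p₋₁ = 1, q₋₁ = 0):
  k = 0: a₀ = 6; p₀/q₀ = 6/1; p₀² − 37·q₀² = 36 − 37 = -1.
  k = 1: m = 6, d = 1, a = ⌊(6 + 6)/1⌋ = 12; p/q = (12·6 + 1)/(12·1 + 0) = 73/12; p² − 37·q² = 5329 − 5328 = 1.
  The first convergent with p² − 37·q² = 1 gives the fundamental solution (x₁, y₁) = (73, 12).
Step 2: Apply the recurrence (x_{n+1}, y_{n+1}) = (x₁x_n + 37y₁y_n, x₁y_n + y₁x_n) repeatedly.
  From (x_1, y_1) = (73, 12): x_2 = 73·73 + 37·12·12 = 10657; y_2 = 73·12 + 12·73 = 1752.
  From (x_2, y_2) = (10657, 1752): x_3 = 73·10657 + 37·12·1752 = 1555849; y_3 = 73·1752 + 12·10657 = 255780.
Step 3: Verify x_3² - 37·y_3² = 2420666110801 - 2420666110800 = 1 (should be 1). ✓

(x_1, y_1) = (73, 12); (x_3, y_3) = (1555849, 255780).


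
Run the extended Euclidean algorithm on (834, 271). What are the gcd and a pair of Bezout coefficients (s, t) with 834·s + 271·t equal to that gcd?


Euclidean algorithm on (834, 271) — divide until remainder is 0:
  834 = 3 · 271 + 21
  271 = 12 · 21 + 19
  21 = 1 · 19 + 2
  19 = 9 · 2 + 1
  2 = 2 · 1 + 0
gcd(834, 271) = 1.
Track Bezout coefficients alongside the remainders: start with r₀ = 834 = a·1 + b·0 (s = 1, t = 0) and r₁ = 271 = a·0 + b·1 (s = 0, t = 1); each new remainder r_{k+1} = r_{k-1} − q_k·r_k inherits s_{k+1} = s_{k-1} − q_k·s_k, t_{k+1} = t_{k-1} − q_k·t_k, so r_k = a·s_k + b·t_k at every step:
  q = 3: r = 21, s = 1 − 3·0 = 1, t = 0 − 3·1 = -3  (check: 834·1 + 271·(-3) = 21)
  q = 12: r = 19, s = 0 − 12·1 = -12, t = 1 − 12·(-3) = 37  (check: 834·(-12) + 271·37 = 19)
  q = 1: r = 2, s = 1 − 1·(-12) = 13, t = -3 − 1·37 = -40  (check: 834·13 + 271·(-40) = 2)
  q = 9: r = 1, s = -12 − 9·13 = -129, t = 37 − 9·(-40) = 397  (check: 834·(-129) + 271·397 = 1)
The row with r = 1 (the gcd) gives the Bezout coefficients s = -129, t = 397.
Result: 834 · (-129) + 271 · (397) = 1.

gcd(834, 271) = 1; s = -129, t = 397 (check: 834·(-129) + 271·397 = 1).


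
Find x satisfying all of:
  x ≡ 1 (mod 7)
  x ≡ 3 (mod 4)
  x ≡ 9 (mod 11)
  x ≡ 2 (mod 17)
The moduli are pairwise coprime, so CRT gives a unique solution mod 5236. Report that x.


Product of moduli M = 7 · 4 · 11 · 17 = 5236.
Merge one congruence at a time:
  Start: x ≡ 1 (mod 7).
  Combine with x ≡ 3 (mod 4); new modulus lcm = 28.
    Write x = 1 + 7·t and substitute into x ≡ 3 (mod 4): 7·t ≡ 3 − 1 = 2 (mod 4).
    Reduce coefficients mod 4: 3·t ≡ 2 (mod 4).
    The inverse of 3 mod 4 is 3 (since 3·3 = 9 = 2·4 + 1), so t ≡ 3·2 = 6 ≡ 2 (mod 4).
    Then x = 1 + 7·2 = 15, valid modulo lcm(7, 4) = 28: x ≡ 15 (mod 28).
  Combine with x ≡ 9 (mod 11); new modulus lcm = 308.
    Write x = 15 + 28·t and substitute into x ≡ 9 (mod 11): 28·t ≡ 9 − 15 = -6 (mod 11).
    Reduce coefficients mod 11: 6·t ≡ 5 (mod 11).
    The inverse of 6 mod 11 is 2 (since 6·2 = 12 = 1·11 + 1), so t ≡ 2·5 = 10 ≡ 10 (mod 11).
    Then x = 15 + 28·10 = 295, valid modulo lcm(28, 11) = 308: x ≡ 295 (mod 308).
  Combine with x ≡ 2 (mod 17); new modulus lcm = 5236.
    Write x = 295 + 308·t and substitute into x ≡ 2 (mod 17): 308·t ≡ 2 − 295 = -293 (mod 17).
    Reduce coefficients mod 17: 2·t ≡ 13 (mod 17).
    The inverse of 2 mod 17 is 9 (since 2·9 = 18 = 1·17 + 1), so t ≡ 9·13 = 117 ≡ 15 (mod 17).
    Then x = 295 + 308·15 = 4915, valid modulo lcm(308, 17) = 5236: x ≡ 4915 (mod 5236).
Verify against each original: 4915 mod 7 = 1, 4915 mod 4 = 3, 4915 mod 11 = 9, 4915 mod 17 = 2.

x ≡ 4915 (mod 5236).


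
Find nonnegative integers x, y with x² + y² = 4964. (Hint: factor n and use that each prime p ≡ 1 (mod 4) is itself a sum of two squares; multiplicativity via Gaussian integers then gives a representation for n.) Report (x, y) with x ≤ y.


Step 1: Factor n = 4964 = 2^2 · 17 · 73.
Step 2: Check the mod-4 condition on each prime factor: 2 = 2 (special); 17 ≡ 1 (mod 4), exponent 1; 73 ≡ 1 (mod 4), exponent 1.
All primes ≡ 3 (mod 4) appear to even exponent (or don't appear), so by the two-squares theorem n IS expressible as a sum of two squares.
Step 3: Build a representation. Group n = k² · m with k = 2 and m = 17 · 73 = 1241 (a product of primes ≡ 1 (mod 4)); a representation of m scales to one of n via (k·x)² + (k·y)² = k²(x² + y²). Each prime p ≡ 1 (mod 4) is itself a sum of two squares; find a² by testing p − a² for a perfect square:
  17: 17 − 1² = 16 = 4² ⇒ 17 = 1² + 4².
  73: 73 − 1² = 72, 73 − 2² = 69, 73 − 3² = 64 = 8² ⇒ 73 = 3² + 8².
  Combine using the Brahmagupta–Fibonacci identity (a² + b²)(c² + d²) = (ac − bd)² + (ad + bc)² = (ac + bd)² + (ad − bc)²:
  17 · 73 = 1241: from (1² + 4²)(3² + 8²), take (1·3 − 4·8, 1·8 + 4·3) = (3 − 32, 8 + 12) = (-29, 20); dropping signs (only squares matter) gives (29, 20); check 29² + 20² = 841 + 400 = 1241 ✓.
  Scale by k = 2: (2·29, 2·20) = (58, 40).
Step 4: Order so x ≤ y and verify: 40² + 58² = 1600 + 3364 = 4964 = n. ✓

n = 4964 = 40² + 58² (one valid representation with x ≤ y).


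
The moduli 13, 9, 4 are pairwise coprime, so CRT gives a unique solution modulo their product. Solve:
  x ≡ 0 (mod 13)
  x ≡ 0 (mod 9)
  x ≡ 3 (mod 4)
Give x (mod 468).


Moduli 13, 9, 4 are pairwise coprime; by CRT there is a unique solution modulo M = 13 · 9 · 4 = 468.
Solve pairwise, accumulating the modulus:
  Start with x ≡ 0 (mod 13).
  Combine with x ≡ 0 (mod 9): since gcd(13, 9) = 1, we get a unique residue mod 117.
    Write x = 0 + 13·t and substitute into x ≡ 0 (mod 9): 13·t ≡ 0 − 0 = 0 (mod 9).
    Reduce coefficients mod 9: 4·t ≡ 0 (mod 9).
    The inverse of 4 mod 9 is 7 (since 4·7 = 28 = 3·9 + 1), so t ≡ 7·0 = 0 ≡ 0 (mod 9).
    Then x = 0 + 13·0 = 0, valid modulo lcm(13, 9) = 117: x ≡ 0 (mod 117).
  Combine with x ≡ 3 (mod 4): since gcd(117, 4) = 1, we get a unique residue mod 468.
    Write x = 0 + 117·t and substitute into x ≡ 3 (mod 4): 117·t ≡ 3 − 0 = 3 (mod 4).
    Reduce coefficients mod 4: 1·t ≡ 3 (mod 4).
    So t ≡ 3 (mod 4).
    Then x = 0 + 117·3 = 351, valid modulo lcm(117, 4) = 468: x ≡ 351 (mod 468).
Verify: 351 mod 13 = 0 ✓, 351 mod 9 = 0 ✓, 351 mod 4 = 3 ✓.

x ≡ 351 (mod 468).


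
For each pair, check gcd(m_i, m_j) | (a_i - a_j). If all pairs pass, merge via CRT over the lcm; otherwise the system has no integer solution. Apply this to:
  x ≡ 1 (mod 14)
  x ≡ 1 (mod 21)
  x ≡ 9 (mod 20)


Moduli 14, 21, 20 are not pairwise coprime, so CRT works modulo lcm(m_i) when all pairwise compatibility conditions hold.
Pairwise compatibility: gcd(m_i, m_j) must divide a_i - a_j for every pair.
Merge one congruence at a time:
  Start: x ≡ 1 (mod 14).
  Combine with x ≡ 1 (mod 21): gcd(14, 21) = 7; 1 - 1 = 0, which IS divisible by 7, so compatible.
    Write x = 1 + 14·t and substitute into x ≡ 1 (mod 21): 14·t ≡ 1 − 1 = 0 (mod 21).
    Divide the congruence (and modulus) by g = 7: 2·t ≡ 0 (mod 3).
    The inverse of 2 mod 3 is 2 (since 2·2 = 4 = 1·3 + 1), so t ≡ 2·0 = 0 ≡ 0 (mod 3).
    Then x = 1 + 14·0 = 1, valid modulo lcm(14, 21) = 42: x ≡ 1 (mod 42).
  Combine with x ≡ 9 (mod 20): gcd(42, 20) = 2; 9 - 1 = 8, which IS divisible by 2, so compatible.
    Write x = 1 + 42·t and substitute into x ≡ 9 (mod 20): 42·t ≡ 9 − 1 = 8 (mod 20).
    Divide the congruence (and modulus) by g = 2: 21·t ≡ 4 (mod 10).
    Reduce coefficients mod 10: 1·t ≡ 4 (mod 10).
    So t ≡ 4 (mod 10).
    Then x = 1 + 42·4 = 169, valid modulo lcm(42, 20) = 420: x ≡ 169 (mod 420).
Verify: 169 mod 14 = 1, 169 mod 21 = 1, 169 mod 20 = 9.

x ≡ 169 (mod 420).


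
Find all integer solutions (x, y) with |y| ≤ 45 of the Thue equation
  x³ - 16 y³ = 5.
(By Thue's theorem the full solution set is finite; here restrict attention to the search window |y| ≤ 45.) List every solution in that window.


The equation is x³ - 16y³ = 5. For fixed y, x³ = 16·y³ + 5, so a solution requires the RHS to be a perfect cube.
Strategy: iterate y from -45 to 45, compute RHS = 16·y³ + 5, and check whether it is a (positive or negative) perfect cube.
Check small values of y:
  y = 0: RHS = 5 is not a perfect cube.
  y = 1: RHS = 21 is not a perfect cube.
  y = -1: RHS = -11 is not a perfect cube.
  y = 2: RHS = 133 is not a perfect cube.
  y = -2: RHS = -123 is not a perfect cube.
  y = 3: RHS = 437 is not a perfect cube.
  y = -3: RHS = -427 is not a perfect cube.
Continuing the search up to |y| = 45 finds no solutions either.
No (x, y) in the scanned range satisfies the equation.

No integer solutions with |y| ≤ 45.


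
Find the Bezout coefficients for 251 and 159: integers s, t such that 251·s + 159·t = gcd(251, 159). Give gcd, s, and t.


Euclidean algorithm on (251, 159) — divide until remainder is 0:
  251 = 1 · 159 + 92
  159 = 1 · 92 + 67
  92 = 1 · 67 + 25
  67 = 2 · 25 + 17
  25 = 1 · 17 + 8
  17 = 2 · 8 + 1
  8 = 8 · 1 + 0
gcd(251, 159) = 1.
Track Bezout coefficients alongside the remainders: start with r₀ = 251 = a·1 + b·0 (s = 1, t = 0) and r₁ = 159 = a·0 + b·1 (s = 0, t = 1); each new remainder r_{k+1} = r_{k-1} − q_k·r_k inherits s_{k+1} = s_{k-1} − q_k·s_k, t_{k+1} = t_{k-1} − q_k·t_k, so r_k = a·s_k + b·t_k at every step:
  q = 1: r = 92, s = 1 − 1·0 = 1, t = 0 − 1·1 = -1  (check: 251·1 + 159·(-1) = 92)
  q = 1: r = 67, s = 0 − 1·1 = -1, t = 1 − 1·(-1) = 2  (check: 251·(-1) + 159·2 = 67)
  q = 1: r = 25, s = 1 − 1·(-1) = 2, t = -1 − 1·2 = -3  (check: 251·2 + 159·(-3) = 25)
  q = 2: r = 17, s = -1 − 2·2 = -5, t = 2 − 2·(-3) = 8  (check: 251·(-5) + 159·8 = 17)
  q = 1: r = 8, s = 2 − 1·(-5) = 7, t = -3 − 1·8 = -11  (check: 251·7 + 159·(-11) = 8)
  q = 2: r = 1, s = -5 − 2·7 = -19, t = 8 − 2·(-11) = 30  (check: 251·(-19) + 159·30 = 1)
The row with r = 1 (the gcd) gives the Bezout coefficients s = -19, t = 30.
Result: 251 · (-19) + 159 · (30) = 1.

gcd(251, 159) = 1; s = -19, t = 30 (check: 251·(-19) + 159·30 = 1).


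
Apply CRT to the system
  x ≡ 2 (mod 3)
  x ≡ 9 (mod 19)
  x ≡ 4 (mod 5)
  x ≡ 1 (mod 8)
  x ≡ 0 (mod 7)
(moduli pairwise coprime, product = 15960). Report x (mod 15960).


Product of moduli M = 3 · 19 · 5 · 8 · 7 = 15960.
Merge one congruence at a time:
  Start: x ≡ 2 (mod 3).
  Combine with x ≡ 9 (mod 19); new modulus lcm = 57.
    Write x = 2 + 3·t and substitute into x ≡ 9 (mod 19): 3·t ≡ 9 − 2 = 7 (mod 19).
    The inverse of 3 mod 19 is 13 (since 3·13 = 39 = 2·19 + 1), so t ≡ 13·7 = 91 ≡ 15 (mod 19).
    Then x = 2 + 3·15 = 47, valid modulo lcm(3, 19) = 57: x ≡ 47 (mod 57).
  Combine with x ≡ 4 (mod 5); new modulus lcm = 285.
    Write x = 47 + 57·t and substitute into x ≡ 4 (mod 5): 57·t ≡ 4 − 47 = -43 (mod 5).
    Reduce coefficients mod 5: 2·t ≡ 2 (mod 5).
    The inverse of 2 mod 5 is 3 (since 2·3 = 6 = 1·5 + 1), so t ≡ 3·2 = 6 ≡ 1 (mod 5).
    Then x = 47 + 57·1 = 104, valid modulo lcm(57, 5) = 285: x ≡ 104 (mod 285).
  Combine with x ≡ 1 (mod 8); new modulus lcm = 2280.
    Write x = 104 + 285·t and substitute into x ≡ 1 (mod 8): 285·t ≡ 1 − 104 = -103 (mod 8).
    Reduce coefficients mod 8: 5·t ≡ 1 (mod 8).
    The inverse of 5 mod 8 is 5 (since 5·5 = 25 = 3·8 + 1), so t ≡ 5·1 = 5 ≡ 5 (mod 8).
    Then x = 104 + 285·5 = 1529, valid modulo lcm(285, 8) = 2280: x ≡ 1529 (mod 2280).
  Combine with x ≡ 0 (mod 7); new modulus lcm = 15960.
    Write x = 1529 + 2280·t and substitute into x ≡ 0 (mod 7): 2280·t ≡ 0 − 1529 = -1529 (mod 7).
    Reduce coefficients mod 7: 5·t ≡ 4 (mod 7).
    The inverse of 5 mod 7 is 3 (since 5·3 = 15 = 2·7 + 1), so t ≡ 3·4 = 12 ≡ 5 (mod 7).
    Then x = 1529 + 2280·5 = 12929, valid modulo lcm(2280, 7) = 15960: x ≡ 12929 (mod 15960).
Verify against each original: 12929 mod 3 = 2, 12929 mod 19 = 9, 12929 mod 5 = 4, 12929 mod 8 = 1, 12929 mod 7 = 0.

x ≡ 12929 (mod 15960).


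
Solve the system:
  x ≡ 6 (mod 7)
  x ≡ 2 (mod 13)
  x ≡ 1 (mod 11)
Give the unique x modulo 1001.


Moduli 7, 13, 11 are pairwise coprime; by CRT there is a unique solution modulo M = 7 · 13 · 11 = 1001.
Solve pairwise, accumulating the modulus:
  Start with x ≡ 6 (mod 7).
  Combine with x ≡ 2 (mod 13): since gcd(7, 13) = 1, we get a unique residue mod 91.
    Write x = 6 + 7·t and substitute into x ≡ 2 (mod 13): 7·t ≡ 2 − 6 = -4 (mod 13).
    Reduce coefficients mod 13: 7·t ≡ 9 (mod 13).
    The inverse of 7 mod 13 is 2 (since 7·2 = 14 = 1·13 + 1), so t ≡ 2·9 = 18 ≡ 5 (mod 13).
    Then x = 6 + 7·5 = 41, valid modulo lcm(7, 13) = 91: x ≡ 41 (mod 91).
  Combine with x ≡ 1 (mod 11): since gcd(91, 11) = 1, we get a unique residue mod 1001.
    Write x = 41 + 91·t and substitute into x ≡ 1 (mod 11): 91·t ≡ 1 − 41 = -40 (mod 11).
    Reduce coefficients mod 11: 3·t ≡ 4 (mod 11).
    The inverse of 3 mod 11 is 4 (since 3·4 = 12 = 1·11 + 1), so t ≡ 4·4 = 16 ≡ 5 (mod 11).
    Then x = 41 + 91·5 = 496, valid modulo lcm(91, 11) = 1001: x ≡ 496 (mod 1001).
Verify: 496 mod 7 = 6 ✓, 496 mod 13 = 2 ✓, 496 mod 11 = 1 ✓.

x ≡ 496 (mod 1001).


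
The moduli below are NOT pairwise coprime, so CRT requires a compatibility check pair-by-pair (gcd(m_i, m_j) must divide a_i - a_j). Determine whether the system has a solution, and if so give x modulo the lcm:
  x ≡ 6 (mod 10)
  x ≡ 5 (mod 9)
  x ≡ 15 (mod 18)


Moduli 10, 9, 18 are not pairwise coprime, so CRT works modulo lcm(m_i) when all pairwise compatibility conditions hold.
Pairwise compatibility: gcd(m_i, m_j) must divide a_i - a_j for every pair.
Merge one congruence at a time:
  Start: x ≡ 6 (mod 10).
  Combine with x ≡ 5 (mod 9): gcd(10, 9) = 1; 5 - 6 = -1, which IS divisible by 1, so compatible.
    Write x = 6 + 10·t and substitute into x ≡ 5 (mod 9): 10·t ≡ 5 − 6 = -1 (mod 9).
    Reduce coefficients mod 9: 1·t ≡ 8 (mod 9).
    So t ≡ 8 (mod 9).
    Then x = 6 + 10·8 = 86, valid modulo lcm(10, 9) = 90: x ≡ 86 (mod 90).
  Combine with x ≡ 15 (mod 18): gcd(90, 18) = 18, and 15 - 86 = -71 is NOT divisible by 18.
    ⇒ system is inconsistent (no integer solution).

No solution (the system is inconsistent).


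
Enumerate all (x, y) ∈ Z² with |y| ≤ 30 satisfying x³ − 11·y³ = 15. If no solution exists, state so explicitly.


The equation is x³ - 11y³ = 15. For fixed y, x³ = 11·y³ + 15, so a solution requires the RHS to be a perfect cube.
Strategy: iterate y from -30 to 30, compute RHS = 11·y³ + 15, and check whether it is a (positive or negative) perfect cube.
Check small values of y:
  y = 0: RHS = 15 is not a perfect cube.
  y = 1: RHS = 26 is not a perfect cube.
  y = -1: RHS = 4 is not a perfect cube.
  y = 2: RHS = 103 is not a perfect cube.
  y = -2: RHS = -73 is not a perfect cube.
  y = 3: RHS = 312 is not a perfect cube.
  y = -3: RHS = -282 is not a perfect cube.
Continuing the search up to |y| = 30 finds no solutions either.
No (x, y) in the scanned range satisfies the equation.

No integer solutions with |y| ≤ 30.


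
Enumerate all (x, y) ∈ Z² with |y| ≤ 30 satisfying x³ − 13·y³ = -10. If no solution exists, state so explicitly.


The equation is x³ - 13y³ = -10. For fixed y, x³ = 13·y³ − 10, so a solution requires the RHS to be a perfect cube.
Strategy: iterate y from -30 to 30, compute RHS = 13·y³ − 10, and check whether it is a (positive or negative) perfect cube.
Check small values of y:
  y = 0: RHS = -10 is not a perfect cube.
  y = 1: RHS = 3 is not a perfect cube.
  y = -1: RHS = -23 is not a perfect cube.
  y = 2: RHS = 94 is not a perfect cube.
  y = -2: RHS = -114 is not a perfect cube.
  y = 3: RHS = 341 is not a perfect cube.
  y = -3: RHS = -361 is not a perfect cube.
Continuing the search up to |y| = 30 finds no solutions either.
No (x, y) in the scanned range satisfies the equation.

No integer solutions with |y| ≤ 30.


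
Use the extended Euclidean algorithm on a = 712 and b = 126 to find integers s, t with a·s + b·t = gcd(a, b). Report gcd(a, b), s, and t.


Euclidean algorithm on (712, 126) — divide until remainder is 0:
  712 = 5 · 126 + 82
  126 = 1 · 82 + 44
  82 = 1 · 44 + 38
  44 = 1 · 38 + 6
  38 = 6 · 6 + 2
  6 = 3 · 2 + 0
gcd(712, 126) = 2.
Track Bezout coefficients alongside the remainders: start with r₀ = 712 = a·1 + b·0 (s = 1, t = 0) and r₁ = 126 = a·0 + b·1 (s = 0, t = 1); each new remainder r_{k+1} = r_{k-1} − q_k·r_k inherits s_{k+1} = s_{k-1} − q_k·s_k, t_{k+1} = t_{k-1} − q_k·t_k, so r_k = a·s_k + b·t_k at every step:
  q = 5: r = 82, s = 1 − 5·0 = 1, t = 0 − 5·1 = -5  (check: 712·1 + 126·(-5) = 82)
  q = 1: r = 44, s = 0 − 1·1 = -1, t = 1 − 1·(-5) = 6  (check: 712·(-1) + 126·6 = 44)
  q = 1: r = 38, s = 1 − 1·(-1) = 2, t = -5 − 1·6 = -11  (check: 712·2 + 126·(-11) = 38)
  q = 1: r = 6, s = -1 − 1·2 = -3, t = 6 − 1·(-11) = 17  (check: 712·(-3) + 126·17 = 6)
  q = 6: r = 2, s = 2 − 6·(-3) = 20, t = -11 − 6·17 = -113  (check: 712·20 + 126·(-113) = 2)
The row with r = 2 (the gcd) gives the Bezout coefficients s = 20, t = -113.
Result: 712 · (20) + 126 · (-113) = 2.

gcd(712, 126) = 2; s = 20, t = -113 (check: 712·20 + 126·(-113) = 2).


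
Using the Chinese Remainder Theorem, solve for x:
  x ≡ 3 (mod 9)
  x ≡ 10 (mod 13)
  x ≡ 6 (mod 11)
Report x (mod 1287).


Moduli 9, 13, 11 are pairwise coprime; by CRT there is a unique solution modulo M = 9 · 13 · 11 = 1287.
Solve pairwise, accumulating the modulus:
  Start with x ≡ 3 (mod 9).
  Combine with x ≡ 10 (mod 13): since gcd(9, 13) = 1, we get a unique residue mod 117.
    Write x = 3 + 9·t and substitute into x ≡ 10 (mod 13): 9·t ≡ 10 − 3 = 7 (mod 13).
    The inverse of 9 mod 13 is 3 (since 9·3 = 27 = 2·13 + 1), so t ≡ 3·7 = 21 ≡ 8 (mod 13).
    Then x = 3 + 9·8 = 75, valid modulo lcm(9, 13) = 117: x ≡ 75 (mod 117).
  Combine with x ≡ 6 (mod 11): since gcd(117, 11) = 1, we get a unique residue mod 1287.
    Write x = 75 + 117·t and substitute into x ≡ 6 (mod 11): 117·t ≡ 6 − 75 = -69 (mod 11).
    Reduce coefficients mod 11: 7·t ≡ 8 (mod 11).
    The inverse of 7 mod 11 is 8 (since 7·8 = 56 = 5·11 + 1), so t ≡ 8·8 = 64 ≡ 9 (mod 11).
    Then x = 75 + 117·9 = 1128, valid modulo lcm(117, 11) = 1287: x ≡ 1128 (mod 1287).
Verify: 1128 mod 9 = 3 ✓, 1128 mod 13 = 10 ✓, 1128 mod 11 = 6 ✓.

x ≡ 1128 (mod 1287).


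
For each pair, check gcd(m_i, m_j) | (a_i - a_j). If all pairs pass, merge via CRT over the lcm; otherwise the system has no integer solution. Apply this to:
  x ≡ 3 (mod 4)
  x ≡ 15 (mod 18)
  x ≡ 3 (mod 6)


Moduli 4, 18, 6 are not pairwise coprime, so CRT works modulo lcm(m_i) when all pairwise compatibility conditions hold.
Pairwise compatibility: gcd(m_i, m_j) must divide a_i - a_j for every pair.
Merge one congruence at a time:
  Start: x ≡ 3 (mod 4).
  Combine with x ≡ 15 (mod 18): gcd(4, 18) = 2; 15 - 3 = 12, which IS divisible by 2, so compatible.
    Write x = 3 + 4·t and substitute into x ≡ 15 (mod 18): 4·t ≡ 15 − 3 = 12 (mod 18).
    Divide the congruence (and modulus) by g = 2: 2·t ≡ 6 (mod 9).
    The inverse of 2 mod 9 is 5 (since 2·5 = 10 = 1·9 + 1), so t ≡ 5·6 = 30 ≡ 3 (mod 9).
    Then x = 3 + 4·3 = 15, valid modulo lcm(4, 18) = 36: x ≡ 15 (mod 36).
  Combine with x ≡ 3 (mod 6): gcd(36, 6) = 6; 3 - 15 = -12, which IS divisible by 6, so compatible.
    Write x = 15 + 36·t and substitute into x ≡ 3 (mod 6): 36·t ≡ 3 − 15 = -12 (mod 6).
    Divide the congruence (and modulus) by g = 6: 6·t ≡ -2 (mod 1).
    Modulo 1 every t works; take t = 0.
    Then x = 15 + 36·0 = 15, valid modulo lcm(36, 6) = 36: x ≡ 15 (mod 36).
Verify: 15 mod 4 = 3, 15 mod 18 = 15, 15 mod 6 = 3.

x ≡ 15 (mod 36).


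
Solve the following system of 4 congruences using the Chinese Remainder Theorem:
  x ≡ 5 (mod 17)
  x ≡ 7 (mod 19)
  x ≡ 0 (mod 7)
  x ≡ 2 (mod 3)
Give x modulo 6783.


Product of moduli M = 17 · 19 · 7 · 3 = 6783.
Merge one congruence at a time:
  Start: x ≡ 5 (mod 17).
  Combine with x ≡ 7 (mod 19); new modulus lcm = 323.
    Write x = 5 + 17·t and substitute into x ≡ 7 (mod 19): 17·t ≡ 7 − 5 = 2 (mod 19).
    The inverse of 17 mod 19 is 9 (since 17·9 = 153 = 8·19 + 1), so t ≡ 9·2 = 18 ≡ 18 (mod 19).
    Then x = 5 + 17·18 = 311, valid modulo lcm(17, 19) = 323: x ≡ 311 (mod 323).
  Combine with x ≡ 0 (mod 7); new modulus lcm = 2261.
    Write x = 311 + 323·t and substitute into x ≡ 0 (mod 7): 323·t ≡ 0 − 311 = -311 (mod 7).
    Reduce coefficients mod 7: 1·t ≡ 4 (mod 7).
    So t ≡ 4 (mod 7).
    Then x = 311 + 323·4 = 1603, valid modulo lcm(323, 7) = 2261: x ≡ 1603 (mod 2261).
  Combine with x ≡ 2 (mod 3); new modulus lcm = 6783.
    Write x = 1603 + 2261·t and substitute into x ≡ 2 (mod 3): 2261·t ≡ 2 − 1603 = -1601 (mod 3).
    Reduce coefficients mod 3: 2·t ≡ 1 (mod 3).
    The inverse of 2 mod 3 is 2 (since 2·2 = 4 = 1·3 + 1), so t ≡ 2·1 = 2 ≡ 2 (mod 3).
    Then x = 1603 + 2261·2 = 6125, valid modulo lcm(2261, 3) = 6783: x ≡ 6125 (mod 6783).
Verify against each original: 6125 mod 17 = 5, 6125 mod 19 = 7, 6125 mod 7 = 0, 6125 mod 3 = 2.

x ≡ 6125 (mod 6783).


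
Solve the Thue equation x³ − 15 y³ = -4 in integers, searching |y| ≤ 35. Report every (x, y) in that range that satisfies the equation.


The equation is x³ - 15y³ = -4. For fixed y, x³ = 15·y³ − 4, so a solution requires the RHS to be a perfect cube.
Strategy: iterate y from -35 to 35, compute RHS = 15·y³ − 4, and check whether it is a (positive or negative) perfect cube.
Check small values of y:
  y = 0: RHS = -4 is not a perfect cube.
  y = 1: RHS = 11 is not a perfect cube.
  y = -1: RHS = -19 is not a perfect cube.
  y = 2: RHS = 116 is not a perfect cube.
  y = -2: RHS = -124 is not a perfect cube.
  y = 3: RHS = 401 is not a perfect cube.
  y = -3: RHS = -409 is not a perfect cube.
Continuing the search up to |y| = 35 finds no solutions either.
No (x, y) in the scanned range satisfies the equation.

No integer solutions with |y| ≤ 35.


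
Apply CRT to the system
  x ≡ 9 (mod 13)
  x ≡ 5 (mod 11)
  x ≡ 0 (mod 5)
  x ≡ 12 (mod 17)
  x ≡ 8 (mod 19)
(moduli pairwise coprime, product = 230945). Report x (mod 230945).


Product of moduli M = 13 · 11 · 5 · 17 · 19 = 230945.
Merge one congruence at a time:
  Start: x ≡ 9 (mod 13).
  Combine with x ≡ 5 (mod 11); new modulus lcm = 143.
    Write x = 9 + 13·t and substitute into x ≡ 5 (mod 11): 13·t ≡ 5 − 9 = -4 (mod 11).
    Reduce coefficients mod 11: 2·t ≡ 7 (mod 11).
    The inverse of 2 mod 11 is 6 (since 2·6 = 12 = 1·11 + 1), so t ≡ 6·7 = 42 ≡ 9 (mod 11).
    Then x = 9 + 13·9 = 126, valid modulo lcm(13, 11) = 143: x ≡ 126 (mod 143).
  Combine with x ≡ 0 (mod 5); new modulus lcm = 715.
    Write x = 126 + 143·t and substitute into x ≡ 0 (mod 5): 143·t ≡ 0 − 126 = -126 (mod 5).
    Reduce coefficients mod 5: 3·t ≡ 4 (mod 5).
    The inverse of 3 mod 5 is 2 (since 3·2 = 6 = 1·5 + 1), so t ≡ 2·4 = 8 ≡ 3 (mod 5).
    Then x = 126 + 143·3 = 555, valid modulo lcm(143, 5) = 715: x ≡ 555 (mod 715).
  Combine with x ≡ 12 (mod 17); new modulus lcm = 12155.
    Write x = 555 + 715·t and substitute into x ≡ 12 (mod 17): 715·t ≡ 12 − 555 = -543 (mod 17).
    Reduce coefficients mod 17: 1·t ≡ 1 (mod 17).
    So t ≡ 1 (mod 17).
    Then x = 555 + 715·1 = 1270, valid modulo lcm(715, 17) = 12155: x ≡ 1270 (mod 12155).
  Combine with x ≡ 8 (mod 19); new modulus lcm = 230945.
    Write x = 1270 + 12155·t and substitute into x ≡ 8 (mod 19): 12155·t ≡ 8 − 1270 = -1262 (mod 19).
    Reduce coefficients mod 19: 14·t ≡ 11 (mod 19).
    The inverse of 14 mod 19 is 15 (since 14·15 = 210 = 11·19 + 1), so t ≡ 15·11 = 165 ≡ 13 (mod 19).
    Then x = 1270 + 12155·13 = 159285, valid modulo lcm(12155, 19) = 230945: x ≡ 159285 (mod 230945).
Verify against each original: 159285 mod 13 = 9, 159285 mod 11 = 5, 159285 mod 5 = 0, 159285 mod 17 = 12, 159285 mod 19 = 8.

x ≡ 159285 (mod 230945).


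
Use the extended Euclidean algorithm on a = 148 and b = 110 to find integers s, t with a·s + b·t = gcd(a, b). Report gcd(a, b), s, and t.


Euclidean algorithm on (148, 110) — divide until remainder is 0:
  148 = 1 · 110 + 38
  110 = 2 · 38 + 34
  38 = 1 · 34 + 4
  34 = 8 · 4 + 2
  4 = 2 · 2 + 0
gcd(148, 110) = 2.
Track Bezout coefficients alongside the remainders: start with r₀ = 148 = a·1 + b·0 (s = 1, t = 0) and r₁ = 110 = a·0 + b·1 (s = 0, t = 1); each new remainder r_{k+1} = r_{k-1} − q_k·r_k inherits s_{k+1} = s_{k-1} − q_k·s_k, t_{k+1} = t_{k-1} − q_k·t_k, so r_k = a·s_k + b·t_k at every step:
  q = 1: r = 38, s = 1 − 1·0 = 1, t = 0 − 1·1 = -1  (check: 148·1 + 110·(-1) = 38)
  q = 2: r = 34, s = 0 − 2·1 = -2, t = 1 − 2·(-1) = 3  (check: 148·(-2) + 110·3 = 34)
  q = 1: r = 4, s = 1 − 1·(-2) = 3, t = -1 − 1·3 = -4  (check: 148·3 + 110·(-4) = 4)
  q = 8: r = 2, s = -2 − 8·3 = -26, t = 3 − 8·(-4) = 35  (check: 148·(-26) + 110·35 = 2)
The row with r = 2 (the gcd) gives the Bezout coefficients s = -26, t = 35.
Result: 148 · (-26) + 110 · (35) = 2.

gcd(148, 110) = 2; s = -26, t = 35 (check: 148·(-26) + 110·35 = 2).


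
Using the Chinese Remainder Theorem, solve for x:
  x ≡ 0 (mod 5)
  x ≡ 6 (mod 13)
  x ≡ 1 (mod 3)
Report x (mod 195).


Moduli 5, 13, 3 are pairwise coprime; by CRT there is a unique solution modulo M = 5 · 13 · 3 = 195.
Solve pairwise, accumulating the modulus:
  Start with x ≡ 0 (mod 5).
  Combine with x ≡ 6 (mod 13): since gcd(5, 13) = 1, we get a unique residue mod 65.
    Write x = 0 + 5·t and substitute into x ≡ 6 (mod 13): 5·t ≡ 6 − 0 = 6 (mod 13).
    The inverse of 5 mod 13 is 8 (since 5·8 = 40 = 3·13 + 1), so t ≡ 8·6 = 48 ≡ 9 (mod 13).
    Then x = 0 + 5·9 = 45, valid modulo lcm(5, 13) = 65: x ≡ 45 (mod 65).
  Combine with x ≡ 1 (mod 3): since gcd(65, 3) = 1, we get a unique residue mod 195.
    Write x = 45 + 65·t and substitute into x ≡ 1 (mod 3): 65·t ≡ 1 − 45 = -44 (mod 3).
    Reduce coefficients mod 3: 2·t ≡ 1 (mod 3).
    The inverse of 2 mod 3 is 2 (since 2·2 = 4 = 1·3 + 1), so t ≡ 2·1 = 2 ≡ 2 (mod 3).
    Then x = 45 + 65·2 = 175, valid modulo lcm(65, 3) = 195: x ≡ 175 (mod 195).
Verify: 175 mod 5 = 0 ✓, 175 mod 13 = 6 ✓, 175 mod 3 = 1 ✓.

x ≡ 175 (mod 195).


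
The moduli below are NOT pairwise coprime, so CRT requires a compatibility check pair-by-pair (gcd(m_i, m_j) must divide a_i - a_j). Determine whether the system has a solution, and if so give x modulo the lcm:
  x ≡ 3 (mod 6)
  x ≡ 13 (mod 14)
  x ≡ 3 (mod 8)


Moduli 6, 14, 8 are not pairwise coprime, so CRT works modulo lcm(m_i) when all pairwise compatibility conditions hold.
Pairwise compatibility: gcd(m_i, m_j) must divide a_i - a_j for every pair.
Merge one congruence at a time:
  Start: x ≡ 3 (mod 6).
  Combine with x ≡ 13 (mod 14): gcd(6, 14) = 2; 13 - 3 = 10, which IS divisible by 2, so compatible.
    Write x = 3 + 6·t and substitute into x ≡ 13 (mod 14): 6·t ≡ 13 − 3 = 10 (mod 14).
    Divide the congruence (and modulus) by g = 2: 3·t ≡ 5 (mod 7).
    The inverse of 3 mod 7 is 5 (since 3·5 = 15 = 2·7 + 1), so t ≡ 5·5 = 25 ≡ 4 (mod 7).
    Then x = 3 + 6·4 = 27, valid modulo lcm(6, 14) = 42: x ≡ 27 (mod 42).
  Combine with x ≡ 3 (mod 8): gcd(42, 8) = 2; 3 - 27 = -24, which IS divisible by 2, so compatible.
    Write x = 27 + 42·t and substitute into x ≡ 3 (mod 8): 42·t ≡ 3 − 27 = -24 (mod 8).
    Divide the congruence (and modulus) by g = 2: 21·t ≡ -12 (mod 4).
    Reduce coefficients mod 4: 1·t ≡ 0 (mod 4).
    So t ≡ 0 (mod 4).
    Then x = 27 + 42·0 = 27, valid modulo lcm(42, 8) = 168: x ≡ 27 (mod 168).
Verify: 27 mod 6 = 3, 27 mod 14 = 13, 27 mod 8 = 3.

x ≡ 27 (mod 168).


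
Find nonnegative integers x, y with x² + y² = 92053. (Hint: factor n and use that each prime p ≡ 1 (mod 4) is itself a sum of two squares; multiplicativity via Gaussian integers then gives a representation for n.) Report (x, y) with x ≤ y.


Step 1: Factor n = 92053 = 13 · 73 · 97.
Step 2: Check the mod-4 condition on each prime factor: 13 ≡ 1 (mod 4), exponent 1; 73 ≡ 1 (mod 4), exponent 1; 97 ≡ 1 (mod 4), exponent 1.
All primes ≡ 3 (mod 4) appear to even exponent (or don't appear), so by the two-squares theorem n IS expressible as a sum of two squares.
Step 3: Build a representation. Here n = 13 · 73 · 97 is a product of primes ≡ 1 (mod 4). Each prime p ≡ 1 (mod 4) is itself a sum of two squares; find a² by testing p − a² for a perfect square:
  13: 13 − 1² = 12, 13 − 2² = 9 = 3² ⇒ 13 = 2² + 3².
  73: 73 − 1² = 72, 73 − 2² = 69, 73 − 3² = 64 = 8² ⇒ 73 = 3² + 8².
  97: 97 − 1² = 96, 97 − 2² = 93, 97 − 3² = 88, 97 − 4² = 81 = 9² ⇒ 97 = 4² + 9².
  Combine using the Brahmagupta–Fibonacci identity (a² + b²)(c² + d²) = (ac − bd)² + (ad + bc)² = (ac + bd)² + (ad − bc)²:
  13 · 73 = 949: from (2² + 3²)(3² + 8²), take (2·3 − 3·8, 2·8 + 3·3) = (6 − 24, 16 + 9) = (-18, 25); dropping signs (only squares matter) gives (18, 25); check 18² + 25² = 324 + 625 = 949 ✓.
  949 · 97 = 92053: from (18² + 25²)(4² + 9²), take (18·4 − 25·9, 18·9 + 25·4) = (72 − 225, 162 + 100) = (-153, 262); dropping signs (only squares matter) gives (153, 262); check 153² + 262² = 23409 + 68644 = 92053 ✓.
Step 4: Order so x ≤ y and verify: 153² + 262² = 23409 + 68644 = 92053 = n. ✓

n = 92053 = 153² + 262² (one valid representation with x ≤ y).
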